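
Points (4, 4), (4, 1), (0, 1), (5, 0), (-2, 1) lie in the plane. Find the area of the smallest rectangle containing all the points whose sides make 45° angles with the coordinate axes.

36

In coordinates u = x + y, v = x − y the rectangle is axis-aligned; the map (x,y)→(u,v) scales areas by 2.
u-values: 8, 5, 1, 5, -1; range = 8 − (-1) = 9.
v-values: 0, 3, -1, 5, -3; range = 5 − (-3) = 8.
Area = (9 × 8) / 2 = 36.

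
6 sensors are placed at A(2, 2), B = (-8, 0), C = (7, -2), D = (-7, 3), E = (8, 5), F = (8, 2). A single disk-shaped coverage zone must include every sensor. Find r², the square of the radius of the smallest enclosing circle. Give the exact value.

70.25

A smallest enclosing disk is always determined by at most three of the input points on its boundary.
The farthest pair is B–E with squared distance 281. The circle on this segment as diameter has centre (0, 2.5) and r² = 281/4 = 70.25.
Check A: distance² to centre = 4.25 ≤ 70.25, so it lies inside.
All remaining points lie in this disk, and no smaller disk contains both endpoints, so this is the minimum enclosing circle.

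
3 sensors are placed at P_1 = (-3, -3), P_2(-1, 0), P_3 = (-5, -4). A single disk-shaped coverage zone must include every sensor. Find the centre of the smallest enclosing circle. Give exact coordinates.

Side lengths²: P_1P_2² = 13, P_1P_3² = 5, P_2P_3² = 32.
Since P_2P_3² = 32 ≥ 13 + 5 = 18, the angle opposite P_2P_3 is not acute, so the smallest enclosing circle has P_2P_3 as diameter.
Centre = midpoint of P_2P_3 = (-3, -2), r² = 32/4 = 8.
Centre = (-3, -2).

(-3, -2)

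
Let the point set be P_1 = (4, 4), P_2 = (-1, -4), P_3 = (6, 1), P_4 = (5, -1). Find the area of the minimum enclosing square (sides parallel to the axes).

64

The bounding box has width 7 and height 8.
An axis-aligned square enclosing the set must have side ≥ max(width, height).
So the minimum side is max(7, 8) = 8.
Area = 8² = 64.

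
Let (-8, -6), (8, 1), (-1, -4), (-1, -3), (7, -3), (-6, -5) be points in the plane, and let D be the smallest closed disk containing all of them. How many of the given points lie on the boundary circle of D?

2

The minimum enclosing circle of a finite set is fixed by two of the points (as a diameter) or three (as a circumcircle).
The farthest pair is (-8, -6)–(8, 1) with squared distance 305. The circle on this segment as diameter has centre (0, -2.5) and r² = 305/4 = 76.25.
Check (-1, -4): distance² to centre = 3.25 ≤ 76.25, so it lies inside.
All remaining points lie in this disk, and no smaller disk contains both endpoints, so this is the minimum enclosing circle.
The points at distance exactly r from the centre are (-8, -6), (8, 1) — 2 points.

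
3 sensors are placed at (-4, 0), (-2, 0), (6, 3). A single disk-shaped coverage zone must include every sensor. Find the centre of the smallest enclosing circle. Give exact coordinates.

(1, 1.5)

Call the three points A, B, C in the order given.
Side lengths²: AB² = 4, AC² = 109, BC² = 73.
Since AC² = 109 ≥ 73 + 4 = 77, the angle opposite AC is not acute, so the smallest enclosing circle has AC as diameter.
Centre = midpoint of AC = (1, 1.5), r² = 109/4 = 27.25.
Centre = (1, 1.5).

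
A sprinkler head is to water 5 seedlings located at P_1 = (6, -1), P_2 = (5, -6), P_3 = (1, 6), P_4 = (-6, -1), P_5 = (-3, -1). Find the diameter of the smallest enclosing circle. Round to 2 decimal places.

13.51

By Welzl's lemma the MEC is supported by two points (diametrically opposite) or three points (on a circumcircle).
The minimum enclosing circle is determined by three boundary points: P_2, P_3, P_4.
Their circumcentre is (0.75, -0.75) with r² = 45.625.
The farthest remaining point P_1 is at distance² 27.625 ≤ 45.625.
Diameter = 2r = 2√(45.625) ≈ 13.51.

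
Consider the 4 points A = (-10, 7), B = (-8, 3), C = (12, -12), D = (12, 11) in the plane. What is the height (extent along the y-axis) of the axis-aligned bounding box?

23

max y = 11, min y = -12, so height = 23.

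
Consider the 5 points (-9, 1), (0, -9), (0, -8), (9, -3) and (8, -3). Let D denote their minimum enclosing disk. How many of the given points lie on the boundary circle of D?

A smallest enclosing disk is always determined by at most three of the input points on its boundary.
The farthest pair is (-9, 1)–(9, -3) with squared distance 340. The circle on this segment as diameter has centre (0, -1) and r² = 340/4 = 85.
Check (0, -9): distance² to centre = 64 ≤ 85, so it lies inside.
All remaining points lie in this disk, and no smaller disk contains both endpoints, so this is the minimum enclosing circle.
The points at distance exactly r from the centre are (-9, 1), (9, -3) — 2 points.

2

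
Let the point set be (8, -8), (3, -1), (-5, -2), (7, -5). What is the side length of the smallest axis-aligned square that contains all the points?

13

The bounding box has width 13 and height 7.
An axis-aligned square enclosing the set must have side ≥ max(width, height).
So the minimum side is max(13, 7) = 13.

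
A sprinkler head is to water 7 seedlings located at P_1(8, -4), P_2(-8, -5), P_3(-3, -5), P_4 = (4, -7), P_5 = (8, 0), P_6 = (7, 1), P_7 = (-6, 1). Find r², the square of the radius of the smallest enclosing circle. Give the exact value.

70.25

A smallest enclosing disk is always determined by at most three of the input points on its boundary.
The farthest pair is P_2–P_5 with squared distance 281. The circle on this segment as diameter has centre (0, -2.5) and r² = 281/4 = 70.25.
Check P_1: distance² to centre = 66.25 ≤ 70.25, so it lies inside.
All remaining points lie in this disk, and no smaller disk contains both endpoints, so this is the minimum enclosing circle.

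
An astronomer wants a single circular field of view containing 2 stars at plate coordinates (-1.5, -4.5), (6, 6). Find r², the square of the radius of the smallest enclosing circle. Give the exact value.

The smallest circle enclosing two points has them as diameter endpoints.
Centre = midpoint = (2.25, 0.75); r² = |(-1.5, -4.5)−(6, 6)|²/4 = 166.5/4 = 41.625.

41.625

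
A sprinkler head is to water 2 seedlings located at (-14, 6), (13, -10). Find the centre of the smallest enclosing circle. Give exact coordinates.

(-0.5, -2)

The smallest circle enclosing two points has them as diameter endpoints.
Centre = midpoint = (-0.5, -2); r² = |(-14, 6)−(13, -10)|²/4 = 985/4 = 246.25.
Centre = (-0.5, -2).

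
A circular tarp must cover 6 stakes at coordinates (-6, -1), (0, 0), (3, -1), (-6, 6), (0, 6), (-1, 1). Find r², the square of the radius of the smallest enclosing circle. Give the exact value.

32.5

The minimum enclosing circle of a finite set is fixed by two of the points (as a diameter) or three (as a circumcircle).
The farthest pair is (3, -1)–(-6, 6) with squared distance 130. The circle on this segment as diameter has centre (-1.5, 2.5) and r² = 130/4 = 32.5.
Check (-6, -1): distance² to centre = 32.5 ≤ 32.5, so it lies inside.
All remaining points lie in this disk, and no smaller disk contains both endpoints, so this is the minimum enclosing circle.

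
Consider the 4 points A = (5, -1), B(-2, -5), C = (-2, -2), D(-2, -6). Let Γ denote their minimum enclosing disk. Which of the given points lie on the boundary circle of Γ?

By Welzl's lemma the MEC is supported by two points (diametrically opposite) or three points (on a circumcircle).
The farthest pair is A–D with squared distance 74. The circle on this segment as diameter has centre (1.5, -3.5) and r² = 74/4 = 18.5.
Check B: distance² to centre = 14.5 ≤ 18.5, so it lies inside.
All remaining points lie in this disk, and no smaller disk contains both endpoints, so this is the minimum enclosing circle.
The points at distance exactly r from the centre are A, D — 2 points.

A, D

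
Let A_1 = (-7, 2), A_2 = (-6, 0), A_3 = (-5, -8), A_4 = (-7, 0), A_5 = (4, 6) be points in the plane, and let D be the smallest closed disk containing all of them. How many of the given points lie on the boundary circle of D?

By Welzl's lemma the MEC is supported by two points (diametrically opposite) or three points (on a circumcircle).
The farthest pair is A_3–A_5 with squared distance 277. The circle on this segment as diameter has centre (-0.5, -1) and r² = 277/4 = 69.25.
Check A_1: distance² to centre = 51.25 ≤ 69.25, so it lies inside.
All remaining points lie in this disk, and no smaller disk contains both endpoints, so this is the minimum enclosing circle.
The points at distance exactly r from the centre are A_3, A_5 — 2 points.

2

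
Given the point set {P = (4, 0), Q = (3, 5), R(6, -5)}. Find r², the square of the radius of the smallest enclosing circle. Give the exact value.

27.25

Side lengths²: PQ² = 26, PR² = 29, QR² = 109.
Since QR² = 109 ≥ 29 + 26 = 55, the angle opposite QR is not acute, so the smallest enclosing circle has QR as diameter.
Centre = midpoint of QR = (4.5, 0), r² = 109/4 = 27.25.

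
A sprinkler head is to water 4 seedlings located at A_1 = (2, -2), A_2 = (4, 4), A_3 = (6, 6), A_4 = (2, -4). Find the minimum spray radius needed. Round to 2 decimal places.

5.39

By Welzl's lemma the MEC is supported by two points (diametrically opposite) or three points (on a circumcircle).
The farthest pair is A_3–A_4 with squared distance 116. The circle on this segment as diameter has centre (4, 1) and r² = 116/4 = 29.
Check A_1: distance² to centre = 13 ≤ 29, so it lies inside.
All remaining points lie in this disk, and no smaller disk contains both endpoints, so this is the minimum enclosing circle.
r = √29 ≈ 5.39.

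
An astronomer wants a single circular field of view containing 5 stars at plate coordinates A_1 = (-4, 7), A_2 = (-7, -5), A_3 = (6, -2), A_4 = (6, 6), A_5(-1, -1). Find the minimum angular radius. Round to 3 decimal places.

8.515

A smallest enclosing disk is always determined by at most three of the input points on its boundary.
The farthest pair is A_2–A_4 with squared distance 290. The circle on this segment as diameter has centre (-0.5, 0.5) and r² = 290/4 = 72.5.
Check A_1: distance² to centre = 54.5 ≤ 72.5, so it lies inside.
All remaining points lie in this disk, and no smaller disk contains both endpoints, so this is the minimum enclosing circle.
r = √(72.5) ≈ 8.515.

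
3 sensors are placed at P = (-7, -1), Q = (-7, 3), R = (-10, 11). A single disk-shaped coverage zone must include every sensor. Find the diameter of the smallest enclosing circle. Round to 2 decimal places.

12.37

Side lengths²: PQ² = 16, PR² = 153, QR² = 73.
Since PR² = 153 ≥ 73 + 16 = 89, the angle opposite PR is not acute, so the smallest enclosing circle has PR as diameter.
Centre = midpoint of PR = (-8.5, 5), r² = 153/4 = 38.25.
Diameter = 2r = 2√(38.25) ≈ 12.37.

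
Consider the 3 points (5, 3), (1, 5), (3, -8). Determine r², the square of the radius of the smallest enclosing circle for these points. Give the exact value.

Call the three points A, B, C in the order given.
Side lengths²: AB² = 20, AC² = 125, BC² = 173.
Since BC² = 173 ≥ 125 + 20 = 145, the angle opposite BC is not acute, so the smallest enclosing circle has BC as diameter.
Centre = midpoint of BC = (2, -1.5), r² = 173/4 = 43.25.

43.25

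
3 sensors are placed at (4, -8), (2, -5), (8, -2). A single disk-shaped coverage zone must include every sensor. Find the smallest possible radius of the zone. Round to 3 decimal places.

Call the three points A, B, C in the order given.
Side lengths²: AB² = 13, AC² = 52, BC² = 45.
Since AC² = 52 < 45 + 13 = 58, the triangle is acute, so the smallest enclosing circle is the circumcircle.
Circumcentre = (5.625, -4.75), r² = 13.203125.
r = √(13.203125) ≈ 3.634.

3.634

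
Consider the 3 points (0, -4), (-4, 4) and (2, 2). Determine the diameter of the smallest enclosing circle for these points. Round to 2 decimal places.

Call the three points A, B, C in the order given.
Side lengths²: AB² = 80, AC² = 40, BC² = 40.
Since AB² = 80 ≥ 40 + 40 = 80, the angle opposite AB is not acute, so the smallest enclosing circle has AB as diameter.
Centre = midpoint of AB = (-2, 0), r² = 80/4 = 20.
Diameter = 2r = 2√20 ≈ 8.94.

8.94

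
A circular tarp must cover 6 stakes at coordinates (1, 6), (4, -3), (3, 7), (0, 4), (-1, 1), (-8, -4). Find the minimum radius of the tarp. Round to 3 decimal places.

7.779

The minimum enclosing circle is determined by three boundary points: (4, -3), (3, 7), (-8, -4).
Their circumcentre is (-53/22, 31/22) with r² = 14645/242.
The farthest remaining point (1, 6) is at distance² 7913/242 ≤ 14645/242.
r = √(14645/242) ≈ 7.779.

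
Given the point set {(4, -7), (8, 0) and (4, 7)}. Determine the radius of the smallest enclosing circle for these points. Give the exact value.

Call the three points A, B, C in the order given.
Side lengths²: AB² = 65, AC² = 196, BC² = 65.
Since AC² = 196 ≥ 65 + 65 = 130, the angle opposite AC is not acute, so the smallest enclosing circle has AC as diameter.
Centre = midpoint of AC = (4, 0), r² = 196/4 = 49.
r = √49 = 7.

7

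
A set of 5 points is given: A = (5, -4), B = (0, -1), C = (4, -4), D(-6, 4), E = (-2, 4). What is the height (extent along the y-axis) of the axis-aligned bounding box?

8

max y = 4, min y = -4, so height = 8.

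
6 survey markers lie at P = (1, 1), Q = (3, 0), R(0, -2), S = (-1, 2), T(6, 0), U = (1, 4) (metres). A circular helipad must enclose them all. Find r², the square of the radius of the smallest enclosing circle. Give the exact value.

By Welzl's lemma the MEC is supported by two points (diametrically opposite) or three points (on a circumcircle).
The minimum enclosing circle is determined by three boundary points: R, S, T.
Their circumcentre is (63/26, 19/26) with r² = 4505/338.
The farthest remaining point U is at distance² 4297/338 ≤ 4505/338.

4505/338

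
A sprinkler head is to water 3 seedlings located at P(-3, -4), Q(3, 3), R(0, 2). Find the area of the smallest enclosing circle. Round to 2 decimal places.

66.76

Side lengths²: PQ² = 85, PR² = 45, QR² = 10.
Since PQ² = 85 ≥ 45 + 10 = 55, the angle opposite PQ is not acute, so the smallest enclosing circle has PQ as diameter.
Centre = midpoint of PQ = (0, -0.5), r² = 85/4 = 21.25.
Area = π·r² = π·21.25 ≈ 66.76.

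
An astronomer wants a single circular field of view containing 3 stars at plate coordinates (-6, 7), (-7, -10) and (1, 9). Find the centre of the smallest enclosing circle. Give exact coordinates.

Call the three points A, B, C in the order given.
Side lengths²: AB² = 290, AC² = 53, BC² = 425.
Since BC² = 425 ≥ 290 + 53 = 343, the angle opposite BC is not acute, so the smallest enclosing circle has BC as diameter.
Centre = midpoint of BC = (-3, -0.5), r² = 425/4 = 106.25.
Centre = (-3, -0.5).

(-3, -0.5)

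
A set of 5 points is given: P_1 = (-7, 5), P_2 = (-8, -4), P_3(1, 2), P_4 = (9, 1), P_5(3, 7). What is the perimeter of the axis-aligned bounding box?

56

Width = max x − min x = 9 − (-8) = 17.
Height = max y − min y = 7 − (-4) = 11.
Perimeter = 2(17 + 11) = 56.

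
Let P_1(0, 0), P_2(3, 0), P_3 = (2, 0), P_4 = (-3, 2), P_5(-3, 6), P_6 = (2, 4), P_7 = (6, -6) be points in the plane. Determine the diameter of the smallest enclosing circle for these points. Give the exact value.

A smallest enclosing disk is always determined by at most three of the input points on its boundary.
The farthest pair is P_5–P_7 with squared distance 225. The circle on this segment as diameter has centre (1.5, 0) and r² = 225/4 = 56.25.
Check P_1: distance² to centre = 2.25 ≤ 56.25, so it lies inside.
All remaining points lie in this disk, and no smaller disk contains both endpoints, so this is the minimum enclosing circle.
Diameter = 2r = 2√(56.25) = 15.

15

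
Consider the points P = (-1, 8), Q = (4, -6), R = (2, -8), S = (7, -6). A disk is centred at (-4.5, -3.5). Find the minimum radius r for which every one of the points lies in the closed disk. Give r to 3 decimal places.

The required radius is the distance from (-4.5, -3.5) to the farthest point.
Squared distances: 144.5, 78.5, 62.5, 138.5.
Maximum is 144.5, attained at P.
r = √(144.5) ≈ 12.021.

12.021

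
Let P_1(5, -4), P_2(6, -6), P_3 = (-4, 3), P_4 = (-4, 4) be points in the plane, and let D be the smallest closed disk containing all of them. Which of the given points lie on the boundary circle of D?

P_2, P_4

The minimum enclosing circle of a finite set is fixed by two of the points (as a diameter) or three (as a circumcircle).
The farthest pair is P_2–P_4 with squared distance 200. The circle on this segment as diameter has centre (1, -1) and r² = 200/4 = 50.
Check P_1: distance² to centre = 25 ≤ 50, so it lies inside.
All remaining points lie in this disk, and no smaller disk contains both endpoints, so this is the minimum enclosing circle.
The points at distance exactly r from the centre are P_2, P_4 — 2 points.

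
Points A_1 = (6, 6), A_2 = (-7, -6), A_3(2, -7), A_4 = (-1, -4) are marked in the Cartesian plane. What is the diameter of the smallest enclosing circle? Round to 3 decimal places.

17.692

The farthest pair is A_1–A_2 with squared distance 313. The circle on this segment as diameter has centre (-0.5, 0) and r² = 313/4 = 78.25.
Check A_3: distance² to centre = 55.25 ≤ 78.25, so it lies inside.
All remaining points lie in this disk, and no smaller disk contains both endpoints, so this is the minimum enclosing circle.
Diameter = 2r = 2√(78.25) ≈ 17.692.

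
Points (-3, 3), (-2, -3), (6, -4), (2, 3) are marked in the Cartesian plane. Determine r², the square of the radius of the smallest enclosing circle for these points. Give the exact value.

32.5

The minimum enclosing circle of a finite set is fixed by two of the points (as a diameter) or three (as a circumcircle).
The farthest pair is (-3, 3)–(6, -4) with squared distance 130. The circle on this segment as diameter has centre (1.5, -0.5) and r² = 130/4 = 32.5.
Check (-2, -3): distance² to centre = 18.5 ≤ 32.5, so it lies inside.
All remaining points lie in this disk, and no smaller disk contains both endpoints, so this is the minimum enclosing circle.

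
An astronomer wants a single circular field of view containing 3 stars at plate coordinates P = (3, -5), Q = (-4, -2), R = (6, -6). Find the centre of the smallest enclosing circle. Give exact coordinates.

Side lengths²: PQ² = 58, PR² = 10, QR² = 116.
Since QR² = 116 ≥ 58 + 10 = 68, the angle opposite QR is not acute, so the smallest enclosing circle has QR as diameter.
Centre = midpoint of QR = (1, -4), r² = 116/4 = 29.
Centre = (1, -4).

(1, -4)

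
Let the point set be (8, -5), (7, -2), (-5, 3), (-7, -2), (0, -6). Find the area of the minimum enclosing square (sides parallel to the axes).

225

The bounding box has width 15 and height 9.
An axis-aligned square enclosing the set must have side ≥ max(width, height).
So the minimum side is max(15, 9) = 15.
Area = 15² = 225.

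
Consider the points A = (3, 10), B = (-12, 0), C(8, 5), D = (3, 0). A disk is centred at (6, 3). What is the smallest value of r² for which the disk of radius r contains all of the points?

The required radius is the distance from (6, 3) to the farthest point.
Squared distances: 58, 333, 8, 18.
Maximum is 333, attained at B.

333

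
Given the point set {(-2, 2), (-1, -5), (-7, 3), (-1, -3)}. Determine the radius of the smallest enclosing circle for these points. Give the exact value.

The minimum enclosing circle of a finite set is fixed by two of the points (as a diameter) or three (as a circumcircle).
The farthest pair is (-1, -5)–(-7, 3) with squared distance 100. The circle on this segment as diameter has centre (-4, -1) and r² = 100/4 = 25.
Check (-2, 2): distance² to centre = 13 ≤ 25, so it lies inside.
All remaining points lie in this disk, and no smaller disk contains both endpoints, so this is the minimum enclosing circle.
r = √25 = 5.

5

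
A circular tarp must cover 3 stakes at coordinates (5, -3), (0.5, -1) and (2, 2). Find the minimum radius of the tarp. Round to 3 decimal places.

Call the three points A, B, C in the order given.
Side lengths²: AB² = 24.25, AC² = 34, BC² = 11.25.
Since AC² = 34 < 24.25 + 11.25 = 35.5, the triangle is acute, so the smallest enclosing circle is the circumcircle.
Circumcentre = (149/44, -25/44), r² = 8245/968.
r = √(8245/968) ≈ 2.918.

2.918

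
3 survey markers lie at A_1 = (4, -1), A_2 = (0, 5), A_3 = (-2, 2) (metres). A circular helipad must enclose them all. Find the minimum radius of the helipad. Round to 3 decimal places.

3.634

Side lengths²: A_1A_2² = 52, A_1A_3² = 45, A_2A_3² = 13.
Since A_1A_2² = 52 < 45 + 13 = 58, the triangle is acute, so the smallest enclosing circle is the circumcircle.
Circumcentre = (1.625, 1.75), r² = 13.203125.
r = √(13.203125) ≈ 3.634.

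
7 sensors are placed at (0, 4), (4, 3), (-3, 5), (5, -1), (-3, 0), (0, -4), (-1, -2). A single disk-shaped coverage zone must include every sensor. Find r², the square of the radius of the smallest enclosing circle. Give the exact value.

2125/81

The minimum enclosing circle of a finite set is fixed by two of the points (as a diameter) or three (as a circumcircle).
The minimum enclosing circle is determined by three boundary points: (-3, 5), (5, -1), (0, -4).
Their circumcentre is (1/3, 10/9) with r² = 2125/81.
The farthest remaining point (4, 3) is at distance² 1378/81 ≤ 2125/81.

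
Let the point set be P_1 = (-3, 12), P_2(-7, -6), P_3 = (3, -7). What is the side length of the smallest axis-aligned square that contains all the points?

19

The bounding box has width 10 and height 19.
An axis-aligned square enclosing the set must have side ≥ max(width, height).
So the minimum side is max(10, 19) = 19.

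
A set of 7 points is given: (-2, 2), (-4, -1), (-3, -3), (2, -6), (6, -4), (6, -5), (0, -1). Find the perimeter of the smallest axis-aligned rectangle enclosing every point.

Width = max x − min x = 6 − (-4) = 10.
Height = max y − min y = 2 − (-6) = 8.
Perimeter = 2(10 + 8) = 36.

36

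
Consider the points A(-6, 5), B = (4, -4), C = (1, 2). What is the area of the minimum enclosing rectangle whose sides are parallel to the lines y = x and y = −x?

38

In coordinates u = x + y, v = x − y the rectangle is axis-aligned; the map (x,y)→(u,v) scales areas by 2.
u-values: -1, 0, 3; range = 3 − (-1) = 4.
v-values: -11, 8, -1; range = 8 − (-11) = 19.
Area = (4 × 19) / 2 = 38.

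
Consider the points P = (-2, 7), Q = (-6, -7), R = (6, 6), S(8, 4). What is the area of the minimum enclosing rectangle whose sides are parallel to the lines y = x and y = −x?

162.5

In coordinates u = x + y, v = x − y the rectangle is axis-aligned; the map (x,y)→(u,v) scales areas by 2.
u-values: 5, -13, 12, 12; range = 12 − (-13) = 25.
v-values: -9, 1, 0, 4; range = 4 − (-9) = 13.
Area = (25 × 13) / 2 = 162.5.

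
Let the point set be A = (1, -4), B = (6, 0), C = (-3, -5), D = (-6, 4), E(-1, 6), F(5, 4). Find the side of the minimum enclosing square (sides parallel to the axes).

12

The bounding box has width 12 and height 11.
An axis-aligned square enclosing the set must have side ≥ max(width, height).
So the minimum side is max(12, 11) = 12.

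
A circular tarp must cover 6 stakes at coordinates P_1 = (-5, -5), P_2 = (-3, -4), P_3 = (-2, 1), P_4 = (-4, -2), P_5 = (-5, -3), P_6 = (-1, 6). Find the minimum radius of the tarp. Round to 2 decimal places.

5.85

A smallest enclosing disk is always determined by at most three of the input points on its boundary.
The farthest pair is P_1–P_6 with squared distance 137. The circle on this segment as diameter has centre (-3, 0.5) and r² = 137/4 = 34.25.
Check P_2: distance² to centre = 20.25 ≤ 34.25, so it lies inside.
All remaining points lie in this disk, and no smaller disk contains both endpoints, so this is the minimum enclosing circle.
r = √(34.25) ≈ 5.85.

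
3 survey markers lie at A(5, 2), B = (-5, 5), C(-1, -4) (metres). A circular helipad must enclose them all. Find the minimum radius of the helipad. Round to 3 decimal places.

Side lengths²: AB² = 109, AC² = 72, BC² = 97.
Since AB² = 109 < 97 + 72 = 169, the triangle is acute, so the smallest enclosing circle is the circumcircle.
Circumcentre = (-15/26, 41/26), r² = 10573/338.
r = √(10573/338) ≈ 5.593.

5.593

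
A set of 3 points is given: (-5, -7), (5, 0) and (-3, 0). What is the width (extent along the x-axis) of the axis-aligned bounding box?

10

max x = 5, min x = -5, so width = 10.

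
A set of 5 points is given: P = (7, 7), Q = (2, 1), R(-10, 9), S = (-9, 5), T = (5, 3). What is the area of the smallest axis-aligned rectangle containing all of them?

x ranges over [-10, 7], width 17.
y ranges over [1, 9], height 8.
Area = 17 × 8 = 136.

136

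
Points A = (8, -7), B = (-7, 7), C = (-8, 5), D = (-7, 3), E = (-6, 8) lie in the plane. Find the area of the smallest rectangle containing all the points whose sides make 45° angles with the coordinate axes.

In coordinates u = x + y, v = x − y the rectangle is axis-aligned; the map (x,y)→(u,v) scales areas by 2.
u-values: 1, 0, -3, -4, 2; range = 2 − (-4) = 6.
v-values: 15, -14, -13, -10, -14; range = 15 − (-14) = 29.
Area = (6 × 29) / 2 = 87.

87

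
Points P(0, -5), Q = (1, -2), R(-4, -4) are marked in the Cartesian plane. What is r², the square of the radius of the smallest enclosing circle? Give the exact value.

7.25

Side lengths²: PQ² = 10, PR² = 17, QR² = 29.
Since QR² = 29 ≥ 17 + 10 = 27, the angle opposite QR is not acute, so the smallest enclosing circle has QR as diameter.
Centre = midpoint of QR = (-1.5, -3), r² = 29/4 = 7.25.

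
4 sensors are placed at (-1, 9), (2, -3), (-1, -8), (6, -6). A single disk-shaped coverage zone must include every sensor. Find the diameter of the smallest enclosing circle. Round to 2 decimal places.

A smallest enclosing disk is always determined by at most three of the input points on its boundary.
The minimum enclosing circle is determined by three boundary points: (-1, 9), (-1, -8), (6, -6).
Their circumcentre is (5/14, 0.5) with r² = 7261/98.
The farthest remaining point (2, -3) is at distance² 1465/98 ≤ 7261/98.
Diameter = 2r = 2√(7261/98) ≈ 17.22.

17.22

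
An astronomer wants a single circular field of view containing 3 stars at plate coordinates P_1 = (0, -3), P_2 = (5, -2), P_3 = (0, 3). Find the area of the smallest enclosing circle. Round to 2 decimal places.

40.84

Side lengths²: P_1P_2² = 26, P_1P_3² = 36, P_2P_3² = 50.
Since P_2P_3² = 50 < 36 + 26 = 62, the triangle is acute, so the smallest enclosing circle is the circumcircle.
Circumcentre = (2, 0), r² = 13.
Area = π·r² = π·13 ≈ 40.84.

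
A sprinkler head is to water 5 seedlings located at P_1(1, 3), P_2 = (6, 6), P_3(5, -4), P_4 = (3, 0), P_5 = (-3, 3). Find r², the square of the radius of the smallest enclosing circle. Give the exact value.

A smallest enclosing disk is always determined by at most three of the input points on its boundary.
The minimum enclosing circle is determined by three boundary points: P_2, P_3, P_5.
Their circumcentre is (149/58, 75/58) with r² = 57065/1682.
The farthest remaining point P_1 is at distance² 9041/1682 ≤ 57065/1682.

57065/1682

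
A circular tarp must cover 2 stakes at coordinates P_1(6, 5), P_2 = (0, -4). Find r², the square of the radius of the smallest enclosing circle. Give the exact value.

The smallest circle enclosing two points has them as diameter endpoints.
Centre = midpoint = (3, 0.5); r² = |P_1P_2|²/4 = 117/4 = 29.25.

29.25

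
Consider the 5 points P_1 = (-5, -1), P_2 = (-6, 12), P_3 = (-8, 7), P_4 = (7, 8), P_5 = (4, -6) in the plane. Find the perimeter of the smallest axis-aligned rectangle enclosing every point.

Width = max x − min x = 7 − (-8) = 15.
Height = max y − min y = 12 − (-6) = 18.
Perimeter = 2(15 + 18) = 66.

66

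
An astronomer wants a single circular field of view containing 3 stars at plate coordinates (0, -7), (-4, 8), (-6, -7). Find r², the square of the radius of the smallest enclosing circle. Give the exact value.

55189/900

Call the three points A, B, C in the order given.
Side lengths²: AB² = 241, AC² = 36, BC² = 229.
Since AB² = 241 < 229 + 36 = 265, the triangle is acute, so the smallest enclosing circle is the circumcircle.
Circumcentre = (-3, 7/30), r² = 55189/900.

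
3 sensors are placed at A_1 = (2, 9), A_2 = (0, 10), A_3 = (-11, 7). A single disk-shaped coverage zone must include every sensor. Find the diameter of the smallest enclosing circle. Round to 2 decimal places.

13.15

Side lengths²: A_1A_2² = 5, A_1A_3² = 173, A_2A_3² = 130.
Since A_1A_3² = 173 ≥ 130 + 5 = 135, the angle opposite A_1A_3 is not acute, so the smallest enclosing circle has A_1A_3 as diameter.
Centre = midpoint of A_1A_3 = (-4.5, 8), r² = 173/4 = 43.25.
Diameter = 2r = 2√(43.25) ≈ 13.15.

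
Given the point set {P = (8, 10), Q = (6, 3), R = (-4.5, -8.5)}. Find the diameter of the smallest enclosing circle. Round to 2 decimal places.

Side lengths²: PQ² = 53, PR² = 498.5, QR² = 242.5.
Since PR² = 498.5 ≥ 242.5 + 53 = 295.5, the angle opposite PR is not acute, so the smallest enclosing circle has PR as diameter.
Centre = midpoint of PR = (1.75, 0.75), r² = 498.5/4 = 124.625.
Diameter = 2r = 2√(124.625) ≈ 22.33.

22.33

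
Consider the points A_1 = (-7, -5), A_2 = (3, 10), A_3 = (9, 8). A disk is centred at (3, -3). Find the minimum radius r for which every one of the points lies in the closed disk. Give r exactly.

13

The required radius is the distance from (3, -3) to the farthest point.
Squared distances: 104, 169, 157.
Maximum is 169, attained at A_2.
r = √169 = 13.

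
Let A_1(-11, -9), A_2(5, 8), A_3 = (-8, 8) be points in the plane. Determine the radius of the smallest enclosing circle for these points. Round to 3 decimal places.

Side lengths²: A_1A_2² = 545, A_1A_3² = 298, A_2A_3² = 169.
Since A_1A_2² = 545 ≥ 298 + 169 = 467, the angle opposite A_1A_2 is not acute, so the smallest enclosing circle has A_1A_2 as diameter.
Centre = midpoint of A_1A_2 = (-3, -0.5), r² = 545/4 = 136.25.
r = √(136.25) ≈ 11.673.

11.673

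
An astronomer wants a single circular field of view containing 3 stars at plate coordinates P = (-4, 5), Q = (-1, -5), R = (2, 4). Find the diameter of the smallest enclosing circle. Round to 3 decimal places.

10.570

Side lengths²: PQ² = 109, PR² = 37, QR² = 90.
Since PQ² = 109 < 90 + 37 = 127, the triangle is acute, so the smallest enclosing circle is the circumcircle.
Circumcentre = (-65/38, 9/38), r² = 20165/722.
Diameter = 2r = 2√(20165/722) ≈ 10.570.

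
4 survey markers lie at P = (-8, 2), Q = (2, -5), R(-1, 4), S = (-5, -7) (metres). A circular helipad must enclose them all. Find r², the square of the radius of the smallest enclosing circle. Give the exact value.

37.25

A smallest enclosing disk is always determined by at most three of the input points on its boundary.
The farthest pair is P–Q with squared distance 149. The circle on this segment as diameter has centre (-3, -1.5) and r² = 149/4 = 37.25.
Check R: distance² to centre = 34.25 ≤ 37.25, so it lies inside.
All remaining points lie in this disk, and no smaller disk contains both endpoints, so this is the minimum enclosing circle.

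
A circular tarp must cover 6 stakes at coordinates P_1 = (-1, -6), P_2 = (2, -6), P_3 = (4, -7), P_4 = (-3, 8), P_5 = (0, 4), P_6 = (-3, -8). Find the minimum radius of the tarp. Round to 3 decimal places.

The minimum enclosing circle is determined by three boundary points: P_3, P_4, P_6.
Their circumcentre is (-4/7, 0) with r² = 3425/49.
The farthest remaining point P_2 is at distance² 2088/49 ≤ 3425/49.
r = √(3425/49) ≈ 8.360.

8.360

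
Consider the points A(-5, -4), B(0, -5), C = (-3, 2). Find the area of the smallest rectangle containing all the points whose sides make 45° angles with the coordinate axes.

40

In coordinates u = x + y, v = x − y the rectangle is axis-aligned; the map (x,y)→(u,v) scales areas by 2.
u-values: -9, -5, -1; range = -1 − (-9) = 8.
v-values: -1, 5, -5; range = 5 − (-5) = 10.
Area = (8 × 10) / 2 = 40.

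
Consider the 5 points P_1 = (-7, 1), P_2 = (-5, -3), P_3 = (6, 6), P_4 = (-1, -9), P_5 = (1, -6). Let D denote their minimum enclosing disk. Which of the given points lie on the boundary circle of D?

The minimum enclosing circle is determined by three boundary points: P_1, P_3, P_4.
Their circumcentre is (1.1875, -0.8875) with r² = 70.5978125.
The farthest remaining point P_2 is at distance² 42.7478125 ≤ 70.5978125.
The points at distance exactly r from the centre are P_1, P_3, P_4 — 3 points.

P_1, P_3, P_4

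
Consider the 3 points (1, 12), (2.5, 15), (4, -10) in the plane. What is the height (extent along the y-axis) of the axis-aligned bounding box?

25

max y = 15, min y = -10, so height = 25.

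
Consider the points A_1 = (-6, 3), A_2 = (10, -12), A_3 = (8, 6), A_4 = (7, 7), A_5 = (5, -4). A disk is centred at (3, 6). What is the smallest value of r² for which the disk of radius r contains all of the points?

373

The required radius is the distance from (3, 6) to the farthest point.
Squared distances: 90, 373, 25, 17, 104.
Maximum is 373, attained at A_2.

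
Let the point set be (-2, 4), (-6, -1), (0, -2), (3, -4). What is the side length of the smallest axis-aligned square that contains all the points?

9

The bounding box has width 9 and height 8.
An axis-aligned square enclosing the set must have side ≥ max(width, height).
So the minimum side is max(9, 8) = 9.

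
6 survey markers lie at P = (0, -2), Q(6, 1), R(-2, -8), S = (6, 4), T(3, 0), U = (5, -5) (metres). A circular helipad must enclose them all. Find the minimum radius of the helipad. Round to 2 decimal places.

7.21

By Welzl's lemma the MEC is supported by two points (diametrically opposite) or three points (on a circumcircle).
The farthest pair is R–S with squared distance 208. The circle on this segment as diameter has centre (2, -2) and r² = 208/4 = 52.
Check P: distance² to centre = 4 ≤ 52, so it lies inside.
All remaining points lie in this disk, and no smaller disk contains both endpoints, so this is the minimum enclosing circle.
r = √52 ≈ 7.21.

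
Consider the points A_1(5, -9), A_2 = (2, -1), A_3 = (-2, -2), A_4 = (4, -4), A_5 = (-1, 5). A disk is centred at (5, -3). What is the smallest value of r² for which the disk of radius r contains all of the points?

The required radius is the distance from (5, -3) to the farthest point.
Squared distances: 36, 13, 50, 2, 100.
Maximum is 100, attained at A_5.

100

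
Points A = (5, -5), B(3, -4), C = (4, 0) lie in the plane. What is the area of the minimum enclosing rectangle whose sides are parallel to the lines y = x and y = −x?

In coordinates u = x + y, v = x − y the rectangle is axis-aligned; the map (x,y)→(u,v) scales areas by 2.
u-values: 0, -1, 4; range = 4 − (-1) = 5.
v-values: 10, 7, 4; range = 10 − 4 = 6.
Area = (5 × 6) / 2 = 15.

15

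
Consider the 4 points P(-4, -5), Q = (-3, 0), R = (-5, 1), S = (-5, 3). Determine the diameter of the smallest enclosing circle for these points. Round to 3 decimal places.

By Welzl's lemma the MEC is supported by two points (diametrically opposite) or three points (on a circumcircle).
The farthest pair is P–S with squared distance 65. The circle on this segment as diameter has centre (-4.5, -1) and r² = 65/4 = 16.25.
Check Q: distance² to centre = 3.25 ≤ 16.25, so it lies inside.
All remaining points lie in this disk, and no smaller disk contains both endpoints, so this is the minimum enclosing circle.
Diameter = 2r = 2√(16.25) ≈ 8.062.

8.062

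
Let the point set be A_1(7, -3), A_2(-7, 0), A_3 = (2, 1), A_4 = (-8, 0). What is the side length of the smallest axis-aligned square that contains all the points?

15

The bounding box has width 15 and height 4.
An axis-aligned square enclosing the set must have side ≥ max(width, height).
So the minimum side is max(15, 4) = 15.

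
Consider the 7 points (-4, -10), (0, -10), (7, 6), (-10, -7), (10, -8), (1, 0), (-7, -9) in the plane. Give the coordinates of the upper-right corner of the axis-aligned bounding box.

(10, 6)

x-range [-10, 10], y-range [-10, 6].
The upper-right corner is (10, 6).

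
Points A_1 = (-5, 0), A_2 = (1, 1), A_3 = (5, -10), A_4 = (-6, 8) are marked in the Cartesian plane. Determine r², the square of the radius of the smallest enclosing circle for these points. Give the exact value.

111.25

The minimum enclosing circle of a finite set is fixed by two of the points (as a diameter) or three (as a circumcircle).
The farthest pair is A_3–A_4 with squared distance 445. The circle on this segment as diameter has centre (-0.5, -1) and r² = 445/4 = 111.25.
Check A_1: distance² to centre = 21.25 ≤ 111.25, so it lies inside.
All remaining points lie in this disk, and no smaller disk contains both endpoints, so this is the minimum enclosing circle.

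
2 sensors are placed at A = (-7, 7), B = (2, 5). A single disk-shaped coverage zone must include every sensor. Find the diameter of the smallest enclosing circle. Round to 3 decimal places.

The smallest circle enclosing two points has them as diameter endpoints.
Centre = midpoint = (-2.5, 6); r² = |AB|²/4 = 85/4 = 21.25.
Diameter = 2r = 2√(21.25) ≈ 9.220.

9.220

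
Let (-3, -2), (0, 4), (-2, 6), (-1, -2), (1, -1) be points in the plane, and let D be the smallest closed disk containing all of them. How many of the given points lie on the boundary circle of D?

The minimum enclosing circle of a finite set is fixed by two of the points (as a diameter) or three (as a circumcircle).
The minimum enclosing circle is determined by three boundary points: (-3, -2), (-2, 6), (1, -1).
Their circumcentre is (-115/62, 119/62) with r² = 32045/1922.
The farthest remaining point (-1, -2) is at distance² 30929/1922 ≤ 32045/1922.
The points at distance exactly r from the centre are (-3, -2), (-2, 6), (1, -1) — 3 points.

3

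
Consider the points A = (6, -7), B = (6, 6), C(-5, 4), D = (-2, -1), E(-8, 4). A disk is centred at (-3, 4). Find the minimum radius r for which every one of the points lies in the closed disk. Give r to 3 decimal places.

The required radius is the distance from (-3, 4) to the farthest point.
Squared distances: 202, 85, 4, 26, 25.
Maximum is 202, attained at A.
r = √202 ≈ 14.213.

14.213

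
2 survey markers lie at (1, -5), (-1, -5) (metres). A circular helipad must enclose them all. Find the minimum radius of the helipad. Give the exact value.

The smallest circle enclosing two points has them as diameter endpoints.
Centre = midpoint = (0, -5); r² = |(1, -5)−(-1, -5)|²/4 = 4/4 = 1.
r = √1 = 1.

1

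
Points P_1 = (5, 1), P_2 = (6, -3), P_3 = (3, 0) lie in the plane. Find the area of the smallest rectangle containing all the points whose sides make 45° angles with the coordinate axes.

In coordinates u = x + y, v = x − y the rectangle is axis-aligned; the map (x,y)→(u,v) scales areas by 2.
u-values: 6, 3, 3; range = 6 − 3 = 3.
v-values: 4, 9, 3; range = 9 − 3 = 6.
Area = (3 × 6) / 2 = 9.

9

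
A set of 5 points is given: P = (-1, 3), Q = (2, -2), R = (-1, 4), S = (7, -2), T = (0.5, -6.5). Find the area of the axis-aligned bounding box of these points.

84

x ranges over [-1, 7], width 8.
y ranges over [-6.5, 4], height 10.5.
Area = 8 × 10.5 = 84.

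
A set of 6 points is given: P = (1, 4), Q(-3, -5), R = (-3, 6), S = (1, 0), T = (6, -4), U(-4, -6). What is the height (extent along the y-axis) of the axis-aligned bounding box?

12

max y = 6, min y = -6, so height = 12.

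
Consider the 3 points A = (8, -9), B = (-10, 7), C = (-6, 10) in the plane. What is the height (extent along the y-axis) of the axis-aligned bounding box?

max y = 10, min y = -9, so height = 19.

19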